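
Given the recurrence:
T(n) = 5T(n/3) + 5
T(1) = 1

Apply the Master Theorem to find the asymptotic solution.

a=5, b=3, f(n)=5. log_3(5) = 1.465. Case 1 of Master Theorem: T(n) = O(n^1.465).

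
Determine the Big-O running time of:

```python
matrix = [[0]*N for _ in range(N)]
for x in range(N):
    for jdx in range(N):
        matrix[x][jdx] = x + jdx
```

Time complexity: O(n^2).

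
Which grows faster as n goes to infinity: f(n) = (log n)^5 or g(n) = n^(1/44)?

g(n) = n^(1/44) grows faster: any positive power of n dominates any polylog.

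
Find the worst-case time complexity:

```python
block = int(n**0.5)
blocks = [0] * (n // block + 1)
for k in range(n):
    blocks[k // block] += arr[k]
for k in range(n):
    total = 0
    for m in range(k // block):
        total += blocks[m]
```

Time complexity: O(n * sqrt(n)).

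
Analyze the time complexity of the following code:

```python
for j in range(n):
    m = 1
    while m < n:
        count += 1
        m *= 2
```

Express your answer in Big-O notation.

Time complexity: O(n log n).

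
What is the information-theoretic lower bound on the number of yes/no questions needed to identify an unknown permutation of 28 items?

There are 28! = 304888344611713860501504000000 permutations. Each yes/no question gives at most 1 bit, so at least ceil(log_2(304888344611713860501504000000)) = 98 questions are needed.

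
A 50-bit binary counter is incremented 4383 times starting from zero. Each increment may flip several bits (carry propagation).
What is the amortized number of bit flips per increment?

Bit i flips on every 2^i-th increment, so over 4383 increments bit i flips floor(4383/2^i) times. Summing over i: total flips < 2 * 4383. Amortized: < 2 = O(1) per increment.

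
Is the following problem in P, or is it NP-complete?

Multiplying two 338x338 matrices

This problem is in P: the schoolbook algorithm runs in O(n^3).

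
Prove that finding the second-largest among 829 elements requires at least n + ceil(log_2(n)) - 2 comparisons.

Lower bound (adversary): identifying the maximum requires 829-1 comparisons (each eliminates one candidate). Assign weight 1 to each element; on each comparison the adversary lets the heavier side win and gives it the loser's weight. The max ends with weight 829, but each comparison it wins at most doubles its weight, so the max must win >= ceil(log_2(829)) = 10 comparisons. The second-largest is one of those 10 direct losers to the max, and identifying which one is largest needs >= 10-1 further comparisons. Total >= 829-1 + 10-1 = 837.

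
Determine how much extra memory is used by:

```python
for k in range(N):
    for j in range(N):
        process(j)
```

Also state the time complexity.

Space complexity: O(1).
Only a constant amount of auxiliary storage is used; nothing grows with n.
Time complexity: O(n^2).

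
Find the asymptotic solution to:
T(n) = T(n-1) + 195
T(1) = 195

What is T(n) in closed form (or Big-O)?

Unrolling: T(n) = T(n-1) + 195 = T(n-2) + 2*195 = ... = T(1) + (n-1)*195 = 195 + (n-1)*195 = 195n.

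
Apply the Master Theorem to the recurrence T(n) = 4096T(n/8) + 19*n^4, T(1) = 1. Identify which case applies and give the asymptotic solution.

a=4096, b=8, f(n)=19*n^4.
log_8(4096) = 4, so n^(log_b(a)) = n^4.
f(n) = Theta(n^4), so Case 2 applies.
T(n) = Theta(n^4 log n).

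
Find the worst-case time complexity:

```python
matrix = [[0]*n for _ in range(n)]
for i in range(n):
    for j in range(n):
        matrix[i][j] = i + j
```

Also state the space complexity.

Time complexity: O(n^2).
Space complexity: O(n^2).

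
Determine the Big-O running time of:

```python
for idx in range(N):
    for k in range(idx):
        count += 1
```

Time complexity: O(n^2).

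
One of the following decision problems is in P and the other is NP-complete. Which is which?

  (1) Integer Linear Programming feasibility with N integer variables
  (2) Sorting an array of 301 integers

(1) is NP-complete: ILP feasibility is NP-complete (LP relaxation is in P).
(2) is P: merge sort runs in O(n log n).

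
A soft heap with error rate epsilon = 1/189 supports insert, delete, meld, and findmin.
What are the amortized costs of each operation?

Soft heaps (Chazelle) allow up to an epsilon = 1/189 fraction of elements to have corrupted (raised) keys. Insert is O(log(1/epsilon)) = O(log 189) amortized -- the structure maintains heap-ordered binary trees of rank bounded by O(log(1/epsilon)). Meld concatenates root lists: O(1) amortized. Delete and findmin are O(1) amortized.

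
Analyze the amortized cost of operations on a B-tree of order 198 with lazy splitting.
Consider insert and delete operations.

In a B-tree of order 198, a node splits when it has 198 keys. With lazy splitting, we use potential Phi = number of full nodes + number of near-empty nodes. Each split costs O(1) but reduces potential. Between splits, at least 99 insertions must occur in that node. Amortized structural cost is O(1) per operation, plus O(log_198 n) traversal.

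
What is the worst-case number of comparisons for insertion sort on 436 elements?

Insertion sort on reverse-sorted input: 1 + 2 + ... + (436-1) = 94830 comparisons.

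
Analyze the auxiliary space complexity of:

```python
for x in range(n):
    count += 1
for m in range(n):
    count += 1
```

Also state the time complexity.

Space complexity: O(1).
Only a constant amount of auxiliary storage is used; nothing grows with n.
Time complexity: O(n).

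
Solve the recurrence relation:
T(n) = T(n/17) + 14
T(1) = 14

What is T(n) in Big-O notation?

Each step divides n by 17 and adds 14. After log_17(n) steps, T(n) = O(log n).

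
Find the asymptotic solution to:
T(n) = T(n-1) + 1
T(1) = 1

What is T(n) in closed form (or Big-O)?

Unrolling: T(n) = T(n-1) + 1 = T(n-2) + 2*1 = ... = T(1) + (n-1)*1 = 1 + (n-1)*1 = n.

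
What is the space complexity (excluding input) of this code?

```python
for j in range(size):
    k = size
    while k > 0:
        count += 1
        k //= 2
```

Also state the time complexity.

Space complexity: O(1).
Only a constant amount of auxiliary storage is used; nothing grows with n.
Time complexity: O(n log n).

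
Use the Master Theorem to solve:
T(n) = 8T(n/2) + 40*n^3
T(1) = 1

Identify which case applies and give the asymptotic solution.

a=8, b=2, f(n)=40*n^3.
log_2(8) = 3, so n^(log_b(a)) = n^3.
f(n) = Theta(n^3), so Case 2 applies.
T(n) = Theta(n^3 log n).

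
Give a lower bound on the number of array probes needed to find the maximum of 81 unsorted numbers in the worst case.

Adversary: any unprobed cell could hold a value larger than everything seen so far. If fewer than 81 cells are probed, the adversary places the max in an unprobed cell. So all 81 cells must be examined; together with 81-1 comparisons this is tight.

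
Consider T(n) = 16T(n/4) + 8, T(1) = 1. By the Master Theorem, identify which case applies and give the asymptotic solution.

a=16, b=4, f(n)=8.
log_4(16) = 2 > 0.
Since f(n) = O(n^0) is polynomially smaller than n^2, Case 1 applies.
T(n) = Theta(n^2).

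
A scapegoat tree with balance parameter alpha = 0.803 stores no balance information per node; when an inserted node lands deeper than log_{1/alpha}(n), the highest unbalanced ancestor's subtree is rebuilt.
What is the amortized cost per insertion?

Search/insert path is O(log n). A rebuild of a subtree of size s costs O(s), but with alpha = 0.803 at least Omega(s) insertions must have occurred in that subtree since its last rebuild. Charging O(1) of the rebuild to each such insertion gives O(log n) amortized.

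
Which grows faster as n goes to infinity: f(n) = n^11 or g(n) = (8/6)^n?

g(n) = (8/6)^n grows faster: (8/6)^n is exponential with base 8/6 > 1, dominating every polynomial.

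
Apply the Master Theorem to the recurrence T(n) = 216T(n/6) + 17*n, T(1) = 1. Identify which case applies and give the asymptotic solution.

a=216, b=6, f(n)=17*n.
log_6(216) = 3 > 1.
Since f(n) = O(n^1) is polynomially smaller than n^3, Case 1 applies.
T(n) = Theta(n^3).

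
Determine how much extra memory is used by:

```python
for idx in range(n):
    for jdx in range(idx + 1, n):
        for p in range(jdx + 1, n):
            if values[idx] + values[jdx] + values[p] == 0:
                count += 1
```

Space complexity: O(1).
Only a constant amount of auxiliary storage is used; nothing grows with n.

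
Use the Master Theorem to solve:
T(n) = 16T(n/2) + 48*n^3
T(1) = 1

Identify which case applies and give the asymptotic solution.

a=16, b=2, f(n)=48*n^3.
log_2(16) = 4 > 3.
Since f(n) = O(n^3) is polynomially smaller than n^4, Case 1 applies.
T(n) = Theta(n^4).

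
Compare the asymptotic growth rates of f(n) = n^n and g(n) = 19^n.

f(n) = n^n grows faster: n^n / 19^n = (n/19)^n -> infinity once n > 19.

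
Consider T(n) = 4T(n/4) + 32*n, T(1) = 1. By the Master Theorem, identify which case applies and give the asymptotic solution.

a=4, b=4, f(n)=32*n.
log_4(4) = 1, so n^(log_b(a)) = n.
f(n) = Theta(n), so Case 2 applies.
T(n) = Theta(n log n).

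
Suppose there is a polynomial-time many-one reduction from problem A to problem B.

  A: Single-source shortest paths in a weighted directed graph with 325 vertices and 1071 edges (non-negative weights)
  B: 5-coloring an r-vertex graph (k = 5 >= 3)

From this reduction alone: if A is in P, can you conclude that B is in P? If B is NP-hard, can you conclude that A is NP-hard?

A poly-time reduction A <=_p B transfers tractability DOWN (B easy => A easy) and hardness UP (A hard => B hard), not the reverse.
From A in P, the reduction alone does NOT give B in P: any problem in P trivially reduces to SAT, yet SAT is not known to be in P.
From B NP-hard, the reduction alone does NOT give A NP-hard: again, easy problems reduce to hard ones.
(Here in fact A is P and B is NP-complete.)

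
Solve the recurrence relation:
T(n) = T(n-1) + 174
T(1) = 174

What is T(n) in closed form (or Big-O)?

Unrolling: T(n) = T(n-1) + 174 = T(n-2) + 2*174 = ... = T(1) + (n-1)*174 = 174 + (n-1)*174 = 174n.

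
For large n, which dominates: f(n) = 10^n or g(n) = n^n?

g(n) = n^n grows faster: n^n / 10^n = (n/10)^n -> infinity once n > 10.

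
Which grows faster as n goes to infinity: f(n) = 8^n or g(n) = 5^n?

f(n) = 8^n grows faster: (8/5)^n -> infinity since 8/5 > 1.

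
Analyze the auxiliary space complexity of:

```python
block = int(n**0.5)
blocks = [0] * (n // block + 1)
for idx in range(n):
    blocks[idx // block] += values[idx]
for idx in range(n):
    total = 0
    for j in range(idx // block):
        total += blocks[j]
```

Space complexity: O(sqrt(n)).
Storage scales with sqrt(n).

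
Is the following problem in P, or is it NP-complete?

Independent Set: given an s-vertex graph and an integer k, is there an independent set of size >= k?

This problem is NP-complete: complement of Clique (with k part of the input).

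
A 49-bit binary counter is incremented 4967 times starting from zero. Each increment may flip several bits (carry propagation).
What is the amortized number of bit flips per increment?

Bit i flips on every 2^i-th increment, so over 4967 increments bit i flips floor(4967/2^i) times. Summing over i: total flips < 2 * 4967. Amortized: < 2 = O(1) per increment.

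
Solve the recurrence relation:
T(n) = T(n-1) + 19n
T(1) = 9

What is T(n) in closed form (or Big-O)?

Unrolling: T(n) = 9 + 19*(2 + 3 + ... + n) = 9 + 19*(n(n+1)/2 - 1) = O(n^2).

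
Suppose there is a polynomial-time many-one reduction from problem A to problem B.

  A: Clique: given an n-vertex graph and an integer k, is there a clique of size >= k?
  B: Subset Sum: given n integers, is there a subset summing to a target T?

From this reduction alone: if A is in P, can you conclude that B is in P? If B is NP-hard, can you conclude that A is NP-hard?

A poly-time reduction A <=_p B transfers tractability DOWN (B easy => A easy) and hardness UP (A hard => B hard), not the reverse.
From A in P, the reduction alone does NOT give B in P: any problem in P trivially reduces to SAT, yet SAT is not known to be in P.
From B NP-hard, the reduction alone does NOT give A NP-hard: again, easy problems reduce to hard ones.
(Here in fact A is NP-complete and B is NP-complete.)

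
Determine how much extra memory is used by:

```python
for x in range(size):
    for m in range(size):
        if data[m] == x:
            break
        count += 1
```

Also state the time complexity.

Space complexity: O(1).
Only a constant amount of auxiliary storage is used; nothing grows with n.
Time complexity: O(n^2).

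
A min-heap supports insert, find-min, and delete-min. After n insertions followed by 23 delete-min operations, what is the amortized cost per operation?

Insert takes O(log n) worst case. Delete-min takes O(log n). Over a sequence of n inserts and 23 delete-mins, total cost is O((n + 23) log n). Amortized per operation: O(log n).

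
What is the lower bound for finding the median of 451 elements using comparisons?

To find the median of 451 elements, every element must be compared at least once, so the lower bound is Omega(n). The BFPRT algorithm achieves O(n), making this tight.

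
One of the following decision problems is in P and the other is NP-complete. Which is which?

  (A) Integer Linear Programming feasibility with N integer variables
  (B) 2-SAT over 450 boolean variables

(A) is NP-complete: ILP feasibility is NP-complete (LP relaxation is in P).
(B) is P: 2-SAT is solvable in linear time via implication-graph SCCs.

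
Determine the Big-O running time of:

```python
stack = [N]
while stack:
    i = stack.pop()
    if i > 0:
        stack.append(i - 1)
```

Time complexity: O(n).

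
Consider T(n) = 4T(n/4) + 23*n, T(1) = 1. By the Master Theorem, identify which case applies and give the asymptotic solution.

a=4, b=4, f(n)=23*n.
log_4(4) = 1, so n^(log_b(a)) = n.
f(n) = Theta(n), so Case 2 applies.
T(n) = Theta(n log n).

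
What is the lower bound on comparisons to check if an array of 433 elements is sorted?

To verify 433 elements are sorted, we must compare each consecutive pair. Skipping any pair allows an adversary to swap them. Therefore 432 comparisons are necessary and sufficient.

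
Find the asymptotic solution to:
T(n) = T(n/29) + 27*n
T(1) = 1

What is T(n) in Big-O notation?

Geometric series: 27*n*(1 + 1/29 + 1/29^2 + ...) = O(n). T(n) = O(n).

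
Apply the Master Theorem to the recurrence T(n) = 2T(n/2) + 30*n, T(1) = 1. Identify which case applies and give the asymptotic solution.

a=2, b=2, f(n)=30*n.
log_2(2) = 1, so n^(log_b(a)) = n.
f(n) = Theta(n), so Case 2 applies.
T(n) = Theta(n log n).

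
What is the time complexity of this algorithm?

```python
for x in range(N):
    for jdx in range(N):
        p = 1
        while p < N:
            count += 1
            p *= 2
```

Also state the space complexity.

Time complexity: O(n^2 log n).
Space complexity: O(1).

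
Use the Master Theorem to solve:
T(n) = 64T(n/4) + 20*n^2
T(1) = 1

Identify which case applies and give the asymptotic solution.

a=64, b=4, f(n)=20*n^2.
log_4(64) = 3 > 2.
Since f(n) = O(n^2) is polynomially smaller than n^3, Case 1 applies.
T(n) = Theta(n^3).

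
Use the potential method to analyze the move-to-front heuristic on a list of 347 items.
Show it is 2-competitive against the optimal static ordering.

Let Phi = number of inversions between the MTF list and the optimal static list (0 <= Phi <= C(347,2)). Accessing an element at MTF position k and optimal position j: the move-to-front destroys all k-1 inversions in front of it that are not in front in optimal (>= k-j of them) and creates at most j-1 new ones. Amortized cost <= k + (j-1) - (k-j) = 2j - 1 <= 2 * optimal cost.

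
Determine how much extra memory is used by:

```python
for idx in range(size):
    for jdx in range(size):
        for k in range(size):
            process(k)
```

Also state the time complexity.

Space complexity: O(1).
Only a constant amount of auxiliary storage is used; nothing grows with n.
Time complexity: O(n^3).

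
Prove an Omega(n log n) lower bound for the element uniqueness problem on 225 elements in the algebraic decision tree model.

In the algebraic decision tree model, element uniqueness on 225 elements is equivalent to determining which cell of an arrangement of C(225,2) = 25200 hyperplanes x_i = x_j contains the input point. Ben-Or's theorem shows this requires Omega(n log n).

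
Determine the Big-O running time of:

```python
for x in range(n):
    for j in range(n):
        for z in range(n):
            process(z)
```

Time complexity: O(n^3).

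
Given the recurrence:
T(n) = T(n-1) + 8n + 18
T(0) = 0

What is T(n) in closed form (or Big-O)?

Dominant term in sum is 8*sum(i, i=1..n) = 8*n*(n+1)/2 = O(n^2).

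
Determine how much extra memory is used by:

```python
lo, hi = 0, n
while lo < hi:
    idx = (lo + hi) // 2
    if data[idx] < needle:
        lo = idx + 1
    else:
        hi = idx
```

Space complexity: O(1).
Only a constant amount of auxiliary storage is used; nothing grows with n.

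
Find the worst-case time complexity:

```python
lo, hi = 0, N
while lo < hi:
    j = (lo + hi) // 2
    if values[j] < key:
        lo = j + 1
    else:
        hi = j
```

Time complexity: O(log n).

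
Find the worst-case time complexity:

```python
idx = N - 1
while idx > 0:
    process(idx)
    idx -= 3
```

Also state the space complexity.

Time complexity: O(n).
Space complexity: O(1).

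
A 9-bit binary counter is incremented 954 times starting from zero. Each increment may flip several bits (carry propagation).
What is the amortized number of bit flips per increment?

Bit i flips on every 2^i-th increment, so over 954 increments bit i flips floor(954/2^i) times. Summing over i: total flips < 2 * 954. Amortized: < 2 = O(1) per increment.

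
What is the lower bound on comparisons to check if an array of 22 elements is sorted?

To verify 22 elements are sorted, we must compare each consecutive pair. Skipping any pair allows an adversary to swap them. Therefore 21 comparisons are necessary and sufficient.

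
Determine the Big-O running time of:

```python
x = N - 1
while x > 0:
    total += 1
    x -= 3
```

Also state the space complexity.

Time complexity: O(n).
Space complexity: O(1).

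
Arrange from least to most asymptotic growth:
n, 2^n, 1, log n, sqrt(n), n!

Ordered by growth rate: 1 < log n < sqrt(n) < n < 2^n < n!.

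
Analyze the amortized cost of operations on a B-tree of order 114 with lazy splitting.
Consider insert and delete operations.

In a B-tree of order 114, a node splits when it has 114 keys. With lazy splitting, we use potential Phi = number of full nodes + number of near-empty nodes. Each split costs O(1) but reduces potential. Between splits, at least 57 insertions must occur in that node. Amortized structural cost is O(1) per operation, plus O(log_114 n) traversal.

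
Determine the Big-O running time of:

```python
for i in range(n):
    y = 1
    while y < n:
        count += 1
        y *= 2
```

Time complexity: O(n log n).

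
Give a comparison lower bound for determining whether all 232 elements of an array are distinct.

In the algebraic decision-tree model, the YES region for element distinctness on 232 elements has 232! connected components (one per ordering). Ben-Or's theorem then gives a lower bound of Omega(log(n!)) = Omega(n log n).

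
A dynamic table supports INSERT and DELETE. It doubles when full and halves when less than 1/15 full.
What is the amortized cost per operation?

Using potential function Phi = |2*num_items - table_size| when load > 1/2, and Phi = table_size/2 - num_items otherwise. The gap of 1/15 vs 1/2 for shrinking prevents thrashing. Both insert and delete have O(1) amortized cost.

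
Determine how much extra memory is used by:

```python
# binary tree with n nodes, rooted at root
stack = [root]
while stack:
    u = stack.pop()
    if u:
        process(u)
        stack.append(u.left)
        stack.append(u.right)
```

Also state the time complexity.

Space complexity: O(n).
Auxiliary storage grows linearly with the input size n in the worst case.
Time complexity: O(n).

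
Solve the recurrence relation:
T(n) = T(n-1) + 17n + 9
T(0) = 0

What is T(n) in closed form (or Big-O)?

Dominant term in sum is 17*sum(i, i=1..n) = 17*n*(n+1)/2 = O(n^2).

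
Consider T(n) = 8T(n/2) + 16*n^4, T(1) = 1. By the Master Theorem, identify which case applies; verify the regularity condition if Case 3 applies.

a=8, b=2, f(n)=16*n^4.
log_2(8) = 3 < 4.
f(n) = Omega(n^(3+epsilon)) for some epsilon > 0, so Case 3 is the candidate.
Regularity: a*f(n/b) = 8*16*(n/2)^4 = (8/16)*16*n^4 <= c*f(n) with c = 8/16 < 1. Satisfied.
Case 3: T(n) = Theta(n^4).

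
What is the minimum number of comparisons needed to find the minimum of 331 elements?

Finding the minimum requires 330 comparisons, identical reasoning to finding the maximum. Each comparison eliminates one candidate.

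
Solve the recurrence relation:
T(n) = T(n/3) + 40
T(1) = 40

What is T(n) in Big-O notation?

Each step divides n by 3 and adds 40. After log_3(n) steps, T(n) = O(log n).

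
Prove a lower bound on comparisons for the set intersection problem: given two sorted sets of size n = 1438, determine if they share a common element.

For two sorted arrays of size n = 1438, any correct algorithm must examine Omega(n) elements. If fewer are examined, an adversary places a common element in an unexamined gap. A merge-based scan achieves O(n), so the bound is tight.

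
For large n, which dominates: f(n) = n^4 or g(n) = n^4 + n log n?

f(n) = n^4 and g(n) = n^4 + n log n are Theta of each other: the lower-order n log n term is o(n^4); both are Theta(n^4).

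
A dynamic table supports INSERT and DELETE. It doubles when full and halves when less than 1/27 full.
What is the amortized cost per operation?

Using potential function Phi = |2*num_items - table_size| when load > 1/2, and Phi = table_size/2 - num_items otherwise. The gap of 1/27 vs 1/2 for shrinking prevents thrashing. Both insert and delete have O(1) amortized cost.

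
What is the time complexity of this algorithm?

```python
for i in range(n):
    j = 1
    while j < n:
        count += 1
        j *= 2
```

Time complexity: O(n log n).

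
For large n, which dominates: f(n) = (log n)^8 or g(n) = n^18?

g(n) = n^18 grows faster: any positive polynomial dominates any polylog.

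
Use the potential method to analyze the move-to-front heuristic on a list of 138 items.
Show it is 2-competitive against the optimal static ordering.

Let Phi = number of inversions between the MTF list and the optimal static list (0 <= Phi <= C(138,2)). Accessing an element at MTF position k and optimal position j: the move-to-front destroys all k-1 inversions in front of it that are not in front in optimal (>= k-j of them) and creates at most j-1 new ones. Amortized cost <= k + (j-1) - (k-j) = 2j - 1 <= 2 * optimal cost.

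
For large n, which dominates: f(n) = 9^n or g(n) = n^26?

f(n) = 9^n grows faster: any exponential with base > 1 dominates every polynomial.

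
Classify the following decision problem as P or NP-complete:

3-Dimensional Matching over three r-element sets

This problem is NP-complete: one of Karp's 21 NP-complete problems.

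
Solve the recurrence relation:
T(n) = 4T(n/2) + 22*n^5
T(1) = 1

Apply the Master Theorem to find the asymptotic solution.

a=4, b=2, f(n)=22*n^5. log_2(4) = 2 < 5. Case 3: T(n) = O(n^5).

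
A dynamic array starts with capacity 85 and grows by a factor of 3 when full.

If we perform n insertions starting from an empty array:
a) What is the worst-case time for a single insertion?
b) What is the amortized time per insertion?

(a) Worst-case single insertion: O(n) -- when the array is full at capacity c, the resize copies all c elements, and c can be Theta(n).
(b) Resizes happen at sizes 85, 255, 765, ... Total copy cost for n insertions: 85 + 255 + ... = O(n) (geometric series with ratio 1/3). Amortized cost per insertion: O(n)/n = O(1).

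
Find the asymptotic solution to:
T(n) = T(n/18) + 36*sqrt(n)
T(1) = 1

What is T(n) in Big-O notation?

Each level contributes sqrt(n/18^k). Geometric series with ratio 1/sqrt(18) < 1 sums to O(sqrt(n)).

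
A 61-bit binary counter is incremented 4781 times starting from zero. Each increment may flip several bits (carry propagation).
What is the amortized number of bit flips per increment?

Bit i flips on every 2^i-th increment, so over 4781 increments bit i flips floor(4781/2^i) times. Summing over i: total flips < 2 * 4781. Amortized: < 2 = O(1) per increment.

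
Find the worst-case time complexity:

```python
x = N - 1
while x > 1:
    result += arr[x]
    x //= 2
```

Time complexity: O(log n).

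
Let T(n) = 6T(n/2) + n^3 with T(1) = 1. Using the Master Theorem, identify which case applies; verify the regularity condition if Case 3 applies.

a=6, b=2, f(n)=n^3.
log_2(6) = 2.585 < 3.
f(n) = Omega(n^(2.585+epsilon)) for some epsilon > 0, so Case 3 is the candidate.
Regularity: a*f(n/b) = 6*1*(n/2)^3 = (6/8)*1*n^3 <= c*f(n) with c = 6/8 < 1. Satisfied.
Case 3: T(n) = Theta(n^3).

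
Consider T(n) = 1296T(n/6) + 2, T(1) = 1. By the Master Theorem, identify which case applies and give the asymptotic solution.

a=1296, b=6, f(n)=2.
log_6(1296) = 4 > 0.
Since f(n) = O(n^0) is polynomially smaller than n^4, Case 1 applies.
T(n) = Theta(n^4).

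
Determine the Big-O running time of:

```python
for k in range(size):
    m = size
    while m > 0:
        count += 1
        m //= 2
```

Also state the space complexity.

Time complexity: O(n log n).
Space complexity: O(1).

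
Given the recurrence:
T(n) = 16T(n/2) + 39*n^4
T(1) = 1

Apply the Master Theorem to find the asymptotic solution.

a=16, b=2, f(n)=39*n^4. log_2(16) = 4. Case 2: T(n) = O(n^4 log n).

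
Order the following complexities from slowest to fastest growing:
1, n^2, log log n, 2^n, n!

Ordered by growth rate: 1 < log log n < n^2 < 2^n < n!.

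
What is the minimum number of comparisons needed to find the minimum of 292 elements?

Finding the minimum requires 291 comparisons, identical reasoning to finding the maximum. Each comparison eliminates one candidate.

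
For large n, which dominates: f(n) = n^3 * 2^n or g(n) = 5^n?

g(n) = 5^n grows faster: 5^n / (n^3 2^n) = (5/2)^n / n^3 -> infinity since 5/2 > 1.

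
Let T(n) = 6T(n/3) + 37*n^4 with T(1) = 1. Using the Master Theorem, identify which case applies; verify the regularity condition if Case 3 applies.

a=6, b=3, f(n)=37*n^4.
log_3(6) = 1.631 < 4.
f(n) = Omega(n^(1.631+epsilon)) for some epsilon > 0, so Case 3 is the candidate.
Regularity: a*f(n/b) = 6*37*(n/3)^4 = (6/81)*37*n^4 <= c*f(n) with c = 6/81 < 1. Satisfied.
Case 3: T(n) = Theta(n^4).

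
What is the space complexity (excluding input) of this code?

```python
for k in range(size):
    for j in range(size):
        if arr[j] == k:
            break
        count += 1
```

Space complexity: O(1).
Only a constant amount of auxiliary storage is used; nothing grows with n.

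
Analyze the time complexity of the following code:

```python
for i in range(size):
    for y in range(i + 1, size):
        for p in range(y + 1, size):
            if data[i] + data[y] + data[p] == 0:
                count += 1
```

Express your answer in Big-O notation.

Time complexity: O(n^3).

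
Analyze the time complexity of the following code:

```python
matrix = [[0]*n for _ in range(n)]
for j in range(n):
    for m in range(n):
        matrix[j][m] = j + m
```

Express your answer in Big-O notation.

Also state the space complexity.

Time complexity: O(n^2).
Space complexity: O(n^2).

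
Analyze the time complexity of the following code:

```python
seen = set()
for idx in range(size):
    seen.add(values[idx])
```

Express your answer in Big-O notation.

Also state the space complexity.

Time complexity: O(n).
Space complexity: O(n).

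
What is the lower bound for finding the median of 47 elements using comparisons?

To find the median of 47 elements, every element must be compared at least once, so the lower bound is Omega(n). The BFPRT algorithm achieves O(n), making this tight.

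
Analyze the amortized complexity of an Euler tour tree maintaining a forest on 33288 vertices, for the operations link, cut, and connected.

An Euler tour tree stores each tree's Euler tour as a balanced BST keyed by tour position. On 33288 vertices: link concatenates two tours via O(1) splits/joins of size <= 2*33288 (O(log n)); cut splits the tour at the two occurrences of the edge (O(log n)); connected compares BST roots (O(log n) to find the root). All O(log n) amortized.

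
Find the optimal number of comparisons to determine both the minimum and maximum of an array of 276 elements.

Naive approach: 550 comparisons (275 for max + 275 for min).
Optimal: Compare elements in pairs first (floor(n/2) = 138 comparisons), then find max among winners and min among losers (137 comparisons each).
Total: ceil(3n/2) - 2 = 412 comparisons. An adversary argument shows this is also a lower bound.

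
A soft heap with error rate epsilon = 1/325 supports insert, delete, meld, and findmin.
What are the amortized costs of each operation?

Soft heaps (Chazelle) allow up to an epsilon = 1/325 fraction of elements to have corrupted (raised) keys. Insert is O(log(1/epsilon)) = O(log 325) amortized -- the structure maintains heap-ordered binary trees of rank bounded by O(log(1/epsilon)). Meld concatenates root lists: O(1) amortized. Delete and findmin are O(1) amortized.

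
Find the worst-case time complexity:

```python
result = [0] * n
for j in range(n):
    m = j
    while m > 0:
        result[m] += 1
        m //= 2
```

Time complexity: O(n log n).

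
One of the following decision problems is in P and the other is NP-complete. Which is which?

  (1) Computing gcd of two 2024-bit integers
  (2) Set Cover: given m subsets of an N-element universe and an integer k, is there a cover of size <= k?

(1) is P: the Euclidean algorithm runs in polynomial time in the bit-length.
(2) is NP-complete: one of Karp's 21 NP-complete problems (with k part of the input).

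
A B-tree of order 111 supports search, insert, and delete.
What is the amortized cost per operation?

B-tree of order 111 has height O(log_111 n). Each operation traverses the tree height. Splits during insert and merges during delete are O(1) each and occur at most once per level. Total cost per operation: O(log_111 n).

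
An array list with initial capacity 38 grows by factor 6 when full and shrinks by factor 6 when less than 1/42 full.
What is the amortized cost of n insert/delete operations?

Using potential function Phi = |6*size - capacity|. Resizing costs are offset by potential release. Amortized O(1) per operation.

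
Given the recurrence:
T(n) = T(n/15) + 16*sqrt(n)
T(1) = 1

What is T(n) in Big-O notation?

Each level contributes sqrt(n/15^k). Geometric series with ratio 1/sqrt(15) < 1 sums to O(sqrt(n)).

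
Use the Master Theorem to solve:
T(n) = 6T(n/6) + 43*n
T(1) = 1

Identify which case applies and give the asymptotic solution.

a=6, b=6, f(n)=43*n.
log_6(6) = 1, so n^(log_b(a)) = n.
f(n) = Theta(n), so Case 2 applies.
T(n) = Theta(n log n).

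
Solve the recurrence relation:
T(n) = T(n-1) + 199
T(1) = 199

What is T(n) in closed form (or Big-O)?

Unrolling: T(n) = T(n-1) + 199 = T(n-2) + 2*199 = ... = T(1) + (n-1)*199 = 199 + (n-1)*199 = 199n.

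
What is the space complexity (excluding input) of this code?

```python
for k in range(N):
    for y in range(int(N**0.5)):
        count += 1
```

Space complexity: O(1).
Only a constant amount of auxiliary storage is used; nothing grows with n.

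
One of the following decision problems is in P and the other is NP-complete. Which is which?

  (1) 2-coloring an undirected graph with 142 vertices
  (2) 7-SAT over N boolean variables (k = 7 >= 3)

(1) is P: 2-coloring is bipartiteness testing via BFS, O(V+E).
(2) is NP-complete: 3-SAT is NP-complete (Cook-Levin); k-SAT for k>=3 reduces from 3-SAT.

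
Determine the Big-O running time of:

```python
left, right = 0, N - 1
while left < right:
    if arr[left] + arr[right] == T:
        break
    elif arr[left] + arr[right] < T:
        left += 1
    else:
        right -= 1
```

Time complexity: O(n).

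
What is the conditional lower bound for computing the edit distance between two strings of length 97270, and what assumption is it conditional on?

Under SETH (the Strong Exponential Time Hypothesis), edit distance on length-97270 strings cannot be computed in O(n^(2-epsilon)) time for any epsilon > 0 (Backurs-Indyk). The reduction is from CNF-SAT via the orthogonal vectors problem.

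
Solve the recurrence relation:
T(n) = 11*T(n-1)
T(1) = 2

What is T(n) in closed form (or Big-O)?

Each step multiplies by 11. T(n) = T(1)*11^(n-1) = 2*11^(n-1).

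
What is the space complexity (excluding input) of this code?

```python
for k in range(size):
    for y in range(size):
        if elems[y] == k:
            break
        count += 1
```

Space complexity: O(1).
Only a constant amount of auxiliary storage is used; nothing grows with n.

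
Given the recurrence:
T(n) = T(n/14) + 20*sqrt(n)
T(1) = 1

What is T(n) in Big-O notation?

Each level contributes sqrt(n/14^k). Geometric series with ratio 1/sqrt(14) < 1 sums to O(sqrt(n)).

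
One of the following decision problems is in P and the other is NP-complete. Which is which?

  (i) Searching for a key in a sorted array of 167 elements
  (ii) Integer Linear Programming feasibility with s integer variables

(i) is P: binary search runs in O(log n).
(ii) is NP-complete: ILP feasibility is NP-complete (LP relaxation is in P).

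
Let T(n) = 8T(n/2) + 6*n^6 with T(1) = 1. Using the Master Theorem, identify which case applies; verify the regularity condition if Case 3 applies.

a=8, b=2, f(n)=6*n^6.
log_2(8) = 3 < 6.
f(n) = Omega(n^(3+epsilon)) for some epsilon > 0, so Case 3 is the candidate.
Regularity: a*f(n/b) = 8*6*(n/2)^6 = (8/64)*6*n^6 <= c*f(n) with c = 8/64 < 1. Satisfied.
Case 3: T(n) = Theta(n^6).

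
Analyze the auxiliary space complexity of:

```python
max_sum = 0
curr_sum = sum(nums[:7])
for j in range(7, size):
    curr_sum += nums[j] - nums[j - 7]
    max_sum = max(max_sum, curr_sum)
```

Space complexity: O(1).
Only a constant amount of auxiliary storage is used; nothing grows with n.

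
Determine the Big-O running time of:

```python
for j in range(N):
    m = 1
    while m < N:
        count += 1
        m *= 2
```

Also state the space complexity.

Time complexity: O(n log n).
Space complexity: O(1).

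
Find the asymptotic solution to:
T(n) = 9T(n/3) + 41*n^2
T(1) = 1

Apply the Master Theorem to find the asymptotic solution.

a=9, b=3, f(n)=41*n^2. log_3(9) = 2. Case 2: T(n) = O(n^2 log n).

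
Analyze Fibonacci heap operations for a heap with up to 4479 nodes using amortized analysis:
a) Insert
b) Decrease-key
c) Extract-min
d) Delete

Fibonacci heaps use lazy consolidation. Potential function Phi = t + 2m (t = number of trees, m = marked nodes).
- Insert: O(1) actual, Delta Phi = +1 (one new tree) => O(1) amortized.
- Decrease-key: with c cascading cuts, actual cost is O(c); Delta Phi <= c - 2(c-1) + 2 = 4 - c (c new trees; >= c-1 marks cleared; <= 1 new mark). Amortized O(c) + (4 - c) = O(1).
- Extract-min: O(D(n) + t) actual; consolidation drops t to <= D(n)+1, so Delta Phi pays for the t term. D(n) = O(log n) for n = 4479 => O(log n) amortized.
- Delete: decrease-key to -inf then extract-min = O(log n).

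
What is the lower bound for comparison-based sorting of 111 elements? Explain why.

A comparison-based sorting algorithm corresponds to a decision tree. With 111! possible permutations, the tree has 111! leaves. The height is at least log_2(111!) = Omega(n log n) by Stirling's approximation.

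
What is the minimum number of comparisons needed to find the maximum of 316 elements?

Finding the maximum requires 315 comparisons. Each comparison eliminates exactly one candidate. With 316 candidates, we need 315 eliminations.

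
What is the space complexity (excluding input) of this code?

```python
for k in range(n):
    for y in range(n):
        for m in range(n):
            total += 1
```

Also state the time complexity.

Space complexity: O(1).
Only a constant amount of auxiliary storage is used; nothing grows with n.
Time complexity: O(n^3).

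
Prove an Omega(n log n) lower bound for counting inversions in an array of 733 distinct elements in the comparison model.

Decision-tree argument: at any leaf, the comparisons made (with transitivity) must totally order all 733 elements -- otherwise some pair (i,j) is unordered, and an adversary can present two inputs agreeing on every comparison made but with that pair flipped, changing the inversion count by 1, so the leaf's output is wrong on one of them. Hence the tree has >= 733! leaves and height >= log_2(733!) = Omega(n log n). Modified merge sort achieves O(n log n).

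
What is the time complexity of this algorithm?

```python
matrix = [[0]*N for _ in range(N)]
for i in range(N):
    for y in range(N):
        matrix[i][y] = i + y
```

Time complexity: O(n^2).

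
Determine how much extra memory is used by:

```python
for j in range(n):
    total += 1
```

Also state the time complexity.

Space complexity: O(1).
Only a constant amount of auxiliary storage is used; nothing grows with n.
Time complexity: O(n).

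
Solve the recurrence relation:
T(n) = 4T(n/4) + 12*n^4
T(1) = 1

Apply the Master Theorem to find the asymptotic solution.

a=4, b=4, f(n)=12*n^4. log_4(4) = 1 < 4. Case 3: T(n) = O(n^4).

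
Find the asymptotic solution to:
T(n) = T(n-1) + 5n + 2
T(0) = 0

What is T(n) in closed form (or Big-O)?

Dominant term in sum is 5*sum(i, i=1..n) = 5*n*(n+1)/2 = O(n^2).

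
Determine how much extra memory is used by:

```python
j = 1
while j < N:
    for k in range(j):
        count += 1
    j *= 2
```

Space complexity: O(1).
Only a constant amount of auxiliary storage is used; nothing grows with n.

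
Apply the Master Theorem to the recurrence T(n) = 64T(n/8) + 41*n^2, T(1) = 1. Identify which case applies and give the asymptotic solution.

a=64, b=8, f(n)=41*n^2.
log_8(64) = 2, so n^(log_b(a)) = n^2.
f(n) = Theta(n^2), so Case 2 applies.
T(n) = Theta(n^2 log n).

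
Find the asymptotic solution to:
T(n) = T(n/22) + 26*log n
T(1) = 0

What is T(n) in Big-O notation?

Each of the log_22(n) levels adds O(log n). T(n) = O(log^2 n).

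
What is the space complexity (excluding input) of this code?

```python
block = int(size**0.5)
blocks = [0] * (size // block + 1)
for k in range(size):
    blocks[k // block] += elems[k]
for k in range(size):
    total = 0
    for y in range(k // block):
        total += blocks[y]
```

Space complexity: O(sqrt(n)).
Storage scales with sqrt(n).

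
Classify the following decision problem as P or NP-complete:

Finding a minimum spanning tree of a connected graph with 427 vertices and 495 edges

This problem is in P: Kruskal's / Prim's algorithms run in polynomial time.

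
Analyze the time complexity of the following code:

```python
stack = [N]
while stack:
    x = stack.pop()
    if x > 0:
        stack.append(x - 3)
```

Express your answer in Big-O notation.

Time complexity: O(n).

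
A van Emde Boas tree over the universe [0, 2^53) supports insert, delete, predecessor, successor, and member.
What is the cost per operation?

vEB recursively partitions [0, 9007199254740992) into sqrt(u) clusters of size sqrt(u). Each operation recurses into either one cluster or the summary, never both: T(u) = T(sqrt(u)) + O(1) => T(u) = O(log log u) = O(log 53). This is worst-case, not just amortized.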